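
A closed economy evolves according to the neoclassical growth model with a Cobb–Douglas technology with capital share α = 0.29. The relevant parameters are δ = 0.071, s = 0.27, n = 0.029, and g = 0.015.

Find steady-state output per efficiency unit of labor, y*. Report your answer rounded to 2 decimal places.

y* = 1.42

In steady state, investment equals break-even investment: s·k^α = (n + g + δ)·k.
Rearranging, k^(1−α) = s / (n + g + δ).
k^0.71 = 0.27 / (0.029 + 0.015 + 0.071) = 0.27 / 0.115 = 2.3478
k* = 2.3478^(1/0.71) ≈ 3.3270
y* = (k*)^α = 3.3270^0.29 ≈ 1.4171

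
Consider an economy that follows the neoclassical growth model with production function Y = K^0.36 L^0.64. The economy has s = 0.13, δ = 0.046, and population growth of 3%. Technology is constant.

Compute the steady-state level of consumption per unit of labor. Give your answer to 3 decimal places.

At the steady state, Δk = 0, so s·k^α = (n + δ)·k.
Dividing both sides by k: k^(1−α) = s / (n + δ).
k^0.64 = 0.13 / (0.030 + 0.046) = 0.13 / 0.076 = 1.7105
k* = 1.7105^(1/0.64) ≈ 2.3134
y* = (k*)^α = 2.3134^0.36 ≈ 1.3525
c* = (1 − s)·y* = (1 − 0.13) × 1.3525 ≈ 1.1767

c* = 1.177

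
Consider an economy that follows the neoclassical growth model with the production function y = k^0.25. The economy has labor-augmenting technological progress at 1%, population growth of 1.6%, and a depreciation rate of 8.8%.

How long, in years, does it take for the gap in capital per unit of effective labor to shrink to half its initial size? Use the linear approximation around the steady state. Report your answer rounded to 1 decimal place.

t_½ ≈ 8.1 years

Near the steady state the convergence rate is λ = (1 − α)(n + g + δ).
λ = (1 − 0.25) × 0.114 = 0.75 × 0.114 = 0.0855
Half-life = ln 2 / λ = 0.6931 / 0.0855 ≈ 8.11 years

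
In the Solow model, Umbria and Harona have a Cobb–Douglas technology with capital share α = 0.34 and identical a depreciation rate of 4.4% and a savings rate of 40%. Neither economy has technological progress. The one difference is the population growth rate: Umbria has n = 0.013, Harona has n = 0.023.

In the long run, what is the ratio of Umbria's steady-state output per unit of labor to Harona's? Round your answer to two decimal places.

Steady-state y* = [s/(n + δ)]^(α/(1−α)), so the ratio is [ (s_U/(n + δ)_U) / (s_H/(n + δ)_H) ]^0.5152.
s_U/(n + δ)_U = 0.40/0.057 = 7.0175; s_H/(n + δ)_H = 0.40/0.067 = 5.9701.
Ratio = (7.0175/5.9701)^0.5152 = 1.1754^0.5152 ≈ 1.0868

y*_U / y*_H ≈ 1.09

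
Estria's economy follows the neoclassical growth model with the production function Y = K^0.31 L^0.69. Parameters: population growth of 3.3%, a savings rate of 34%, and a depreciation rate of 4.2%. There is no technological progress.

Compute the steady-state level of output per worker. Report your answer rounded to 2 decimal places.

y* ≈ 1.97

In steady state, investment equals break-even investment: s·k^α = (n + δ)·k.
Rearranging, k^(1−α) = s / (n + δ).
k^0.69 = 0.34 / (0.033 + 0.042) = 0.34 / 0.075 = 4.5333
k* = 4.5333^(1/0.69) ≈ 8.9397
y* = (k*)^α = 8.9397^0.31 ≈ 1.9720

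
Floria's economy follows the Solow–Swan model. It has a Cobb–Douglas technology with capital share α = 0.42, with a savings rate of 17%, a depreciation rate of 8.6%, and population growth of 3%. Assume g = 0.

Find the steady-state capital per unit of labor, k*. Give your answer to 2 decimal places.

At the steady state, Δk = 0, so s·k^α = (n + δ)·k.
Rearranging, k^(1−α) = s / (n + δ).
k^0.58 = 0.17 / (0.030 + 0.086) = 0.17 / 0.116 = 1.4655
k* = 1.4655^(1/0.58) ≈ 1.9328

k* = 1.93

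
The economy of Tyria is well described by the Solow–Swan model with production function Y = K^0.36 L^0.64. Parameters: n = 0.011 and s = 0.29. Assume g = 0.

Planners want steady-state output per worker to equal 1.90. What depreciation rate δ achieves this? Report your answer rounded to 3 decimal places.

At the steady state, Δk = 0, so s·k^α = (n + δ)·k.
Since y* = [s/(n + δ)]^(α/(1−α)), we have s/(n + δ) = (y*)^((1−α)/α) = 1.90^1.7778 = 3.1302.
Therefore n + δ = s / 3.1302 = 0.29 / 3.1302 = 0.0926, so δ = 0.0926 − 0.011 = 0.0816.

δ ≈ 0.082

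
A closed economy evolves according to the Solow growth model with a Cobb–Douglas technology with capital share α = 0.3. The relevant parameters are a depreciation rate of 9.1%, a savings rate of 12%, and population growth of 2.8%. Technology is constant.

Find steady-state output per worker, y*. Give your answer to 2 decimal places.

Steady state requires s·f(k) = (n + δ)·k, i.e. s·k^α = (n + δ)·k.
Rearranging, k^(1−α) = s / (n + δ).
k^0.7 = 0.12 / (0.028 + 0.091) = 0.12 / 0.119 = 1.0084
k* = 1.0084^(1/0.7) ≈ 1.0120
y* = (k*)^α = 1.0120^0.3 ≈ 1.0036

y* = 1.00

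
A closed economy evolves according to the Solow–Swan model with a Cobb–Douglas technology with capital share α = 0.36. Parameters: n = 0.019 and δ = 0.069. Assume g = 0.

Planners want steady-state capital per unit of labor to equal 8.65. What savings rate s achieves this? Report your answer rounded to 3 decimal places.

s ≈ 0.350

At the steady state, Δk = 0, so s·k^α = (n + δ)·k.
So s / (n + δ) = (k*)^(1−α) = 8.65^0.64 = 3.9782.
Therefore s = 3.9782 × (n + δ) = 3.9782 × 0.088 = 0.3501.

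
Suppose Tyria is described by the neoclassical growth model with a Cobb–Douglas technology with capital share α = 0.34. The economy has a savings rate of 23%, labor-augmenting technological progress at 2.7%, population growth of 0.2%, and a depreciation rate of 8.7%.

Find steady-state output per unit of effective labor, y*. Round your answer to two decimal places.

y* = 1.42

At the steady state, Δk = 0, so s·k^α = (n + g + δ)·k.
Dividing both sides by k: k^(1−α) = s / (n + g + δ).
k^0.66 = 0.23 / (0.002 + 0.027 + 0.087) = 0.23 / 0.116 = 1.9828
k* = 1.9828^(1/0.66) ≈ 2.8211
y* = (k*)^α = 2.8211^0.34 ≈ 1.4228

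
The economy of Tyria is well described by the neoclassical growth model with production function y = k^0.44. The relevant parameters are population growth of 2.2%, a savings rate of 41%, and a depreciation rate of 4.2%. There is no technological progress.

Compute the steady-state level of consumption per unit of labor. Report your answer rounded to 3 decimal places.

Steady state requires s·f(k) = (n + δ)·k, i.e. s·k^α = (n + δ)·k.
Dividing both sides by k: k^(1−α) = s / (n + δ).
k^0.56 = 0.41 / (0.022 + 0.042) = 0.41 / 0.064 = 6.4063
k* = 6.4063^(1/0.56) ≈ 27.5658
y* = (k*)^α = 27.5658^0.44 ≈ 4.3029
c* = (1 − s)·y* = (1 − 0.41) × 4.3029 ≈ 2.5387

c* = 2.539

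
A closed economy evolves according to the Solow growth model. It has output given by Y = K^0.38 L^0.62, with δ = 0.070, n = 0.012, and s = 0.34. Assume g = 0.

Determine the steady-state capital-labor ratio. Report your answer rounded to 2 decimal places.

k* = 9.91

Steady state requires s·f(k) = (n + δ)·k, i.e. s·k^α = (n + δ)·k.
Rearranging, k^(1−α) = s / (n + δ).
k^0.62 = 0.34 / (0.012 + 0.070) = 0.34 / 0.082 = 4.1463
k* = 4.1463^(1/0.62) ≈ 9.9135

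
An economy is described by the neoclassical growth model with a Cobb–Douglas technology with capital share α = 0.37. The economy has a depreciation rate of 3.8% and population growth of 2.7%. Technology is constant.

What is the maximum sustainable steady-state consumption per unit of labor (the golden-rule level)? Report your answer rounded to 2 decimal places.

c_gold ≈ 1.75

At the golden rule, f'(k) = n + δ, so α·k^(α−1) = n + δ and k_gold = (α/(n + δ))^(1/(1−α)).
k_gold = (0.37/0.065)^(1/0.63) = 5.6923^1.5873 ≈ 15.8077
c_gold = f(k_gold) − (n + δ)·k_gold = 2.7770 − 0.065×15.8077 ≈ 1.7495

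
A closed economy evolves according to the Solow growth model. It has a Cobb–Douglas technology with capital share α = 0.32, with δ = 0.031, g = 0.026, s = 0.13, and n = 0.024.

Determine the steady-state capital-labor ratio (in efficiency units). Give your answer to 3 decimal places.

k* = 2.005

In steady state, investment equals break-even investment: s·k^α = (n + g + δ)·k.
Dividing both sides by k: k^(1−α) = s / (n + g + δ).
k^0.68 = 0.13 / (0.024 + 0.026 + 0.031) = 0.13 / 0.081 = 1.6049
k* = 1.6049^(1/0.68) ≈ 2.0051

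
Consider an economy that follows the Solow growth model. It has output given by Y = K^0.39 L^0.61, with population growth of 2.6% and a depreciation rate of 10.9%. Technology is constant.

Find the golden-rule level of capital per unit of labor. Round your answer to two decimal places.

The golden rule sets f'(k) = n + δ, i.e. α·k^(α−1) = n + δ.
So k^(1−α) = α / (n + δ) = 0.39 / 0.135 = 2.8889.
k_gold = 2.8889^(1/0.61) ≈ 5.6924

k_gold ≈ 5.69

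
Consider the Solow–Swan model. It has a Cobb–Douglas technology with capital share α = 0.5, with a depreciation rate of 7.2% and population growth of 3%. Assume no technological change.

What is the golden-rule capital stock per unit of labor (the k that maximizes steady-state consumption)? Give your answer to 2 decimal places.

The golden rule sets f'(k) = n + δ, i.e. α·k^(α−1) = n + δ.
So k^(1−α) = α / (n + δ) = 0.5 / 0.102 = 4.9020.
k_gold = 4.9020^(1/0.5) ≈ 24.0296

k_gold ≈ 24.03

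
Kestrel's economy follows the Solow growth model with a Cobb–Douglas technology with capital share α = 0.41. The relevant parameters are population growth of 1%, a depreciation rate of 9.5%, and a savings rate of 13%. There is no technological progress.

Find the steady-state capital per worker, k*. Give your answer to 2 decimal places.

Steady state requires s·f(k) = (n + δ)·k, i.e. s·k^α = (n + δ)·k.
Dividing both sides by k: k^(1−α) = s / (n + δ).
k^0.59 = 0.13 / (0.010 + 0.095) = 0.13 / 0.105 = 1.2381
k* = 1.2381^(1/0.59) ≈ 1.4362

k* ≈ 1.44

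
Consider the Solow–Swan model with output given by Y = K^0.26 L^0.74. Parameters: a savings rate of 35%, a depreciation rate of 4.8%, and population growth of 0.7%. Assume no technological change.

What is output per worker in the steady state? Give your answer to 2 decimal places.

Steady state requires s·f(k) = (n + δ)·k, i.e. s·k^α = (n + δ)·k.
Rearranging, k^(1−α) = s / (n + δ).
k^0.74 = 0.35 / (0.007 + 0.048) = 0.35 / 0.055 = 6.3636
k* = 6.3636^(1/0.74) ≈ 12.1923
y* = (k*)^α = 12.1923^0.26 ≈ 1.9159

y* = 1.92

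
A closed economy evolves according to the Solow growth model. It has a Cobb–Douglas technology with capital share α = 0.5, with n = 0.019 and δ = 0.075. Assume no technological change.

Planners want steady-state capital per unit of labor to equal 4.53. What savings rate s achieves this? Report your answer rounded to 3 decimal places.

s ≈ 0.200

In steady state, investment equals break-even investment: s·k^α = (n + δ)·k.
So s / (n + δ) = (k*)^(1−α) = 4.53^0.5 = 2.1284.
Therefore s = 2.1284 × (n + δ) = 2.1284 × 0.094 = 0.2001.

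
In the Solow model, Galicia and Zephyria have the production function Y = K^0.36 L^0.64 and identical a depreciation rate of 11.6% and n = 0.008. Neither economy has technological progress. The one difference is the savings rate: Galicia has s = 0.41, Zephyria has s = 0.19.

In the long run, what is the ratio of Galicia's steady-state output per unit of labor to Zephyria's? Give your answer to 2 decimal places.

ratio ≈ 1.54

Steady-state y* = [s/(n + δ)]^(α/(1−α)), so the ratio is [ (s_G/(n + δ)_G) / (s_Z/(n + δ)_Z) ]^0.5625.
s_G/(n + δ)_G = 0.41/0.124 = 3.3065; s_Z/(n + δ)_Z = 0.19/0.124 = 1.5323.
Ratio = (3.3065/1.5323)^0.5625 = 2.1579^0.5625 ≈ 1.5413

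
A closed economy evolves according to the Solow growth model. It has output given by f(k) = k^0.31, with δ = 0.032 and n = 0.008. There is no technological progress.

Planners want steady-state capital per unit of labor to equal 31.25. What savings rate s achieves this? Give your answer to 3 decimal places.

At the steady state, Δk = 0, so s·k^α = (n + δ)·k.
So s / (n + δ) = (k*)^(1−α) = 31.25^0.69 = 10.7509.
Therefore s = 10.7509 × (n + δ) = 10.7509 × 0.040 = 0.4300.

s ≈ 0.430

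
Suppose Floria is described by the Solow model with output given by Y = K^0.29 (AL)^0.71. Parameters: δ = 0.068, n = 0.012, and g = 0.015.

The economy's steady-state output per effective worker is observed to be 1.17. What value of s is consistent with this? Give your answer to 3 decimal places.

s ≈ 0.140

Steady state requires s·f(k) = (n + g + δ)·k, i.e. s·k^α = (n + g + δ)·k.
Since y* = [s/(n + g + δ)]^(α/(1−α)), we have s/(n + g + δ) = (y*)^((1−α)/α) = 1.17^2.4483 = 1.4687.
Therefore s = 1.4687 × (n + g + δ) = 1.4687 × 0.095 = 0.1395.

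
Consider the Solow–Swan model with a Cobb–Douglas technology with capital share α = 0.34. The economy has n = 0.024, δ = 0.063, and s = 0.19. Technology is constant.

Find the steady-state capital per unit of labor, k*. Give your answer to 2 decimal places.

Steady state requires s·f(k) = (n + δ)·k, i.e. s·k^α = (n + δ)·k.
Dividing both sides by k: k^(1−α) = s / (n + δ).
k^0.66 = 0.19 / (0.024 + 0.063) = 0.19 / 0.087 = 2.1839
k* = 2.1839^(1/0.66) ≈ 3.2658

k* ≈ 3.27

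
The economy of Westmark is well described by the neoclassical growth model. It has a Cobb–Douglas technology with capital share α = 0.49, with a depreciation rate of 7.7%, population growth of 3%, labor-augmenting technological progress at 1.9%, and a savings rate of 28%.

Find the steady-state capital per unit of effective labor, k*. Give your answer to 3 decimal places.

In steady state, investment equals break-even investment: s·k^α = (n + g + δ)·k.
Dividing both sides by k: k^(1−α) = s / (n + g + δ).
k^0.51 = 0.28 / (0.030 + 0.019 + 0.077) = 0.28 / 0.126 = 2.2222
k* = 2.2222^(1/0.51) ≈ 4.7859

k* ≈ 4.786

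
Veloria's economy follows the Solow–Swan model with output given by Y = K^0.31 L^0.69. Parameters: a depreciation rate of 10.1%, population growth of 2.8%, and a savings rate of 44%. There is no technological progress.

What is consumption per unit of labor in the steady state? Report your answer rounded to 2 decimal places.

At the steady state, Δk = 0, so s·k^α = (n + δ)·k.
Rearranging, k^(1−α) = s / (n + δ).
k^0.69 = 0.44 / (0.028 + 0.101) = 0.44 / 0.129 = 3.4109
k* = 3.4109^(1/0.69) ≈ 5.9193
y* = (k*)^α = 5.9193^0.31 ≈ 1.7354
c* = (1 − s)·y* = (1 − 0.44) × 1.7354 ≈ 0.9718

c* = 0.97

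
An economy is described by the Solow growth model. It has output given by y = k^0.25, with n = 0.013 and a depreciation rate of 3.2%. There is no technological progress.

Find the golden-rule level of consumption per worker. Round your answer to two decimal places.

c_gold ≈ 1.33

At the golden rule, f'(k) = n + δ, so α·k^(α−1) = n + δ and k_gold = (α/(n + δ))^(1/(1−α)).
k_gold = (0.25/0.045)^(1/0.75) = 5.5556^1.3333 ≈ 9.8390
c_gold = f(k_gold) − (n + δ)·k_gold = 1.7711 − 0.045×9.8390 ≈ 1.3283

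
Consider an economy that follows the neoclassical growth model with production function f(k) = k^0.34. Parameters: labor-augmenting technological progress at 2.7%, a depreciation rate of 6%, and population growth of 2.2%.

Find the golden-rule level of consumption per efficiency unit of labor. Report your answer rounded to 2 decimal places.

c_gold ≈ 1.19

At the golden rule, f'(k) = n + g + δ, so α·k^(α−1) = n + g + δ and k_gold = (α/(n + g + δ))^(1/(1−α)).
k_gold = (0.34/0.109)^(1/0.66) = 3.1193^1.5152 ≈ 5.6053
c_gold = f(k_gold) − (n + g + δ)·k_gold = 1.7969 − 0.109×5.6053 ≈ 1.1859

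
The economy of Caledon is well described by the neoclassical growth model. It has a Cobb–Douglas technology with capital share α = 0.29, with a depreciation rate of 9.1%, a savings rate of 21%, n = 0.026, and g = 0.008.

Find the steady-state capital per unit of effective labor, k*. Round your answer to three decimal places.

At the steady state, Δk = 0, so s·k^α = (n + g + δ)·k.
Dividing both sides by k: k^(1−α) = s / (n + g + δ).
k^0.71 = 0.21 / (0.026 + 0.008 + 0.091) = 0.21 / 0.125 = 1.6800
k* = 1.6800^(1/0.71) ≈ 2.0765

k* ≈ 2.077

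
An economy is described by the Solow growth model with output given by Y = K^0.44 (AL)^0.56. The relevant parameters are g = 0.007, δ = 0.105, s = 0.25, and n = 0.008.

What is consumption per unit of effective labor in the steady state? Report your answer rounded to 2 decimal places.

Steady state requires s·f(k) = (n + g + δ)·k, i.e. s·k^α = (n + g + δ)·k.
Rearranging, k^(1−α) = s / (n + g + δ).
k^0.56 = 0.25 / (0.008 + 0.007 + 0.105) = 0.25 / 0.120 = 2.0833
k* = 2.0833^(1/0.56) ≈ 3.7085
y* = (k*)^α = 3.7085^0.44 ≈ 1.7801
c* = (1 − s)·y* = (1 − 0.25) × 1.7801 ≈ 1.3351

c* ≈ 1.34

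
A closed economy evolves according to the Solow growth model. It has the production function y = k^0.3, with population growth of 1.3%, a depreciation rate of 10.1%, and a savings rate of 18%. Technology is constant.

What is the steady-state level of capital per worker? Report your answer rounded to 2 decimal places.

In steady state, investment equals break-even investment: s·k^α = (n + δ)·k.
Rearranging, k^(1−α) = s / (n + δ).
k^0.7 = 0.18 / (0.013 + 0.101) = 0.18 / 0.114 = 1.5789
k* = 1.5789^(1/0.7) ≈ 1.9203

k* = 1.92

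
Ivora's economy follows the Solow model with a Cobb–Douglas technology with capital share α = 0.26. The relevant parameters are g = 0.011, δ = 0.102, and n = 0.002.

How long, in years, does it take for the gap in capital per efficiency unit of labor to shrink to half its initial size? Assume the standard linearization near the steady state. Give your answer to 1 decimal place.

about 8.1 years

Near the steady state the convergence rate is λ = (1 − α)(n + g + δ).
λ = (1 − 0.26) × 0.115 = 0.74 × 0.115 = 0.0851
Half-life = ln 2 / λ = 0.6931 / 0.0851 ≈ 8.14 years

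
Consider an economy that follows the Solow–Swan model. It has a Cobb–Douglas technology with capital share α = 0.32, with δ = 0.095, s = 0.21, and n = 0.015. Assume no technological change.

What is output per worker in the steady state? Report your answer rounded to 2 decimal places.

Steady state requires s·f(k) = (n + δ)·k, i.e. s·k^α = (n + δ)·k.
Rearranging, k^(1−α) = s / (n + δ).
k^0.68 = 0.21 / (0.015 + 0.095) = 0.21 / 0.110 = 1.9091
k* = 1.9091^(1/0.68) ≈ 2.5881
y* = (k*)^α = 2.5881^0.32 ≈ 1.3557

y* = 1.36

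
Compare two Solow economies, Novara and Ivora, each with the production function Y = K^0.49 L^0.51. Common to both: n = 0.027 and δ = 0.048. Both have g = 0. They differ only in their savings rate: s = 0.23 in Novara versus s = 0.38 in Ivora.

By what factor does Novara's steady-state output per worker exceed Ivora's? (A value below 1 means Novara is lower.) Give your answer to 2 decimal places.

ratio ≈ 0.62

Steady-state y* = [s/(n + δ)]^(α/(1−α)), so the ratio is [ (s_N/(n + δ)_N) / (s_I/(n + δ)_I) ]^0.9608.
s_N/(n + δ)_N = 0.23/0.075 = 3.0667; s_I/(n + δ)_I = 0.38/0.075 = 5.0667.
Ratio = (3.0667/5.0667)^0.9608 = 0.6053^0.9608 ≈ 0.6173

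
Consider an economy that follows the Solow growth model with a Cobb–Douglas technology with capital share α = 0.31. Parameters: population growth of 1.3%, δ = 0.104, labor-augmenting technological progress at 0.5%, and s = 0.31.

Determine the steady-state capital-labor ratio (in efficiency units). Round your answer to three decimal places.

k* = 3.863

Steady state requires s·f(k) = (n + g + δ)·k, i.e. s·k^α = (n + g + δ)·k.
Dividing both sides by k: k^(1−α) = s / (n + g + δ).
k^0.69 = 0.31 / (0.013 + 0.005 + 0.104) = 0.31 / 0.122 = 2.5410
k* = 2.5410^(1/0.69) ≈ 3.8633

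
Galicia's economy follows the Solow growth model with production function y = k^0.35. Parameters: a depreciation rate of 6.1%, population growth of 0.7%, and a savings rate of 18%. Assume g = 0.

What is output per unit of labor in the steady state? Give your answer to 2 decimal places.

At the steady state, Δk = 0, so s·k^α = (n + δ)·k.
Dividing both sides by k: k^(1−α) = s / (n + δ).
k^0.65 = 0.18 / (0.007 + 0.061) = 0.18 / 0.068 = 2.6471
k* = 2.6471^(1/0.65) ≈ 4.4711
y* = (k*)^α = 4.4711^0.35 ≈ 1.6891

y* ≈ 1.69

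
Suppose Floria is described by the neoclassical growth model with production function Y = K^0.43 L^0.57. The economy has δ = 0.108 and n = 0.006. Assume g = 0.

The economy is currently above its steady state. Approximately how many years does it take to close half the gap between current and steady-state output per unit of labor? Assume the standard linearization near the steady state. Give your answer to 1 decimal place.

half-life ≈ 10.7 years

Near the steady state the convergence rate is λ = (1 − α)(n + δ).
λ = (1 − 0.43) × 0.114 = 0.57 × 0.114 = 0.06498
Half-life = ln 2 / λ = 0.6931 / 0.06498 ≈ 10.67 years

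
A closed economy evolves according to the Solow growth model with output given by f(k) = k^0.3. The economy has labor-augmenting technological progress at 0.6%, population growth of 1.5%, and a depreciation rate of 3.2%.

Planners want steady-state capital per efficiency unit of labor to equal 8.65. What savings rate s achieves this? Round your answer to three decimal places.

In steady state, investment equals break-even investment: s·k^α = (n + g + δ)·k.
So s / (n + g + δ) = (k*)^(1−α) = 8.65^0.7 = 4.5281.
Therefore s = 4.5281 × (n + g + δ) = 4.5281 × 0.053 = 0.2400.

s ≈ 0.240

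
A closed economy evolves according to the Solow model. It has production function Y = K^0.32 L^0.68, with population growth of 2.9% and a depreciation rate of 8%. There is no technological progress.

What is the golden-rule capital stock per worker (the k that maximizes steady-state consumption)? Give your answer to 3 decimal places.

The golden rule sets f'(k) = n + δ, i.e. α·k^(α−1) = n + δ.
So k^(1−α) = α / (n + δ) = 0.32 / 0.109 = 2.9358.
k_gold = 2.9358^(1/0.68) ≈ 4.8734

k_gold ≈ 4.873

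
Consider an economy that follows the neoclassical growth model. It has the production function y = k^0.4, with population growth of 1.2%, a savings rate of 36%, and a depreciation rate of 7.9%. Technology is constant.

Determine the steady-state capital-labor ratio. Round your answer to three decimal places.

At the steady state, Δk = 0, so s·k^α = (n + δ)·k.
Rearranging, k^(1−α) = s / (n + δ).
k^0.6 = 0.36 / (0.012 + 0.079) = 0.36 / 0.091 = 3.9560
k* = 3.9560^(1/0.6) ≈ 9.8953

k* ≈ 9.895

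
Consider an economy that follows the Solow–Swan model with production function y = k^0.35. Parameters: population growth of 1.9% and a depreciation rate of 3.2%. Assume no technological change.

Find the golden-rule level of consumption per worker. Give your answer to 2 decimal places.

At the golden rule, f'(k) = n + δ, so α·k^(α−1) = n + δ and k_gold = (α/(n + δ))^(1/(1−α)).
k_gold = (0.35/0.051)^(1/0.65) = 6.8627^1.5385 ≈ 19.3619
c_gold = f(k_gold) − (n + δ)·k_gold = 2.8212 − 0.051×19.3619 ≈ 1.8337

c_gold ≈ 1.83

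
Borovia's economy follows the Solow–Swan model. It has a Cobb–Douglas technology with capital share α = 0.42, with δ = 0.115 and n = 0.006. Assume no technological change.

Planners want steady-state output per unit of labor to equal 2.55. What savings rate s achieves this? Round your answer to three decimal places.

At the steady state, Δk = 0, so s·k^α = (n + δ)·k.
Since y* = [s/(n + δ)]^(α/(1−α)), we have s/(n + δ) = (y*)^((1−α)/α) = 2.55^1.381 = 3.6428.
Therefore s = 3.6428 × (n + δ) = 3.6428 × 0.121 = 0.4408.

s ≈ 0.441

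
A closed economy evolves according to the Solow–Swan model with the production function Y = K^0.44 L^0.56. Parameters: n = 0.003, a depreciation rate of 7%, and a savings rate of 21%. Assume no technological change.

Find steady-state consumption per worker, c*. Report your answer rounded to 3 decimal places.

Steady state requires s·f(k) = (n + δ)·k, i.e. s·k^α = (n + δ)·k.
Rearranging, k^(1−α) = s / (n + δ).
k^0.56 = 0.21 / (0.003 + 0.070) = 0.21 / 0.073 = 2.8767
k* = 2.8767^(1/0.56) ≈ 6.5986
y* = (k*)^α = 6.5986^0.44 ≈ 2.2938
c* = (1 − s)·y* = (1 − 0.21) × 2.2938 ≈ 1.8121

c* ≈ 1.812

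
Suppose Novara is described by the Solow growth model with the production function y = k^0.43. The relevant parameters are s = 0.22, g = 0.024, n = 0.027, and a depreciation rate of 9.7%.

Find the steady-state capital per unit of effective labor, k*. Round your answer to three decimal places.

In steady state, investment equals break-even investment: s·k^α = (n + g + δ)·k.
Dividing both sides by k: k^(1−α) = s / (n + g + δ).
k^0.57 = 0.22 / (0.027 + 0.024 + 0.097) = 0.22 / 0.148 = 1.4865
k* = 1.4865^(1/0.57) ≈ 2.0047

k* ≈ 2.005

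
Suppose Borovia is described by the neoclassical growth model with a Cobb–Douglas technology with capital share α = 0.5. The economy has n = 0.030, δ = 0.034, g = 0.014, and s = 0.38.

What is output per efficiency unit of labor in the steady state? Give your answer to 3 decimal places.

y* = 4.872

Steady state requires s·f(k) = (n + g + δ)·k, i.e. s·k^α = (n + g + δ)·k.
Rearranging, k^(1−α) = s / (n + g + δ).
k^0.5 = 0.38 / (0.030 + 0.014 + 0.034) = 0.38 / 0.078 = 4.8718
k* = 4.8718^(1/0.5) ≈ 23.7344
y* = (k*)^α = 23.7344^0.5 ≈ 4.8718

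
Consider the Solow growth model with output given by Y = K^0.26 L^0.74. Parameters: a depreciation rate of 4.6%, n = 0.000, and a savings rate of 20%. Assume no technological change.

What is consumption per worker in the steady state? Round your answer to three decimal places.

c* ≈ 1.341

At the steady state, Δk = 0, so s·k^α = (n + δ)·k.
Rearranging, k^(1−α) = s / (n + δ).
k^0.74 = 0.20 / (0.000 + 0.046) = 0.20 / 0.046 = 4.3478
k* = 4.3478^(1/0.74) ≈ 7.2866
y* = (k*)^α = 7.2866^0.26 ≈ 1.6759
c* = (1 − s)·y* = (1 − 0.20) × 1.6759 ≈ 1.3407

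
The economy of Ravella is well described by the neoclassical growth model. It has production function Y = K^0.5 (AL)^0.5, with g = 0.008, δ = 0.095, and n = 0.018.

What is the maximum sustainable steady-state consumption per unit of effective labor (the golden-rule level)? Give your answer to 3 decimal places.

c_gold ≈ 2.066

At the golden rule, f'(k) = n + g + δ, so α·k^(α−1) = n + g + δ and k_gold = (α/(n + g + δ))^(1/(1−α)).
k_gold = (0.5/0.121)^(1/0.5) = 4.1322^2 ≈ 17.0751
c_gold = f(k_gold) − (n + g + δ)·k_gold = 4.1322 − 0.121×17.0751 ≈ 2.0661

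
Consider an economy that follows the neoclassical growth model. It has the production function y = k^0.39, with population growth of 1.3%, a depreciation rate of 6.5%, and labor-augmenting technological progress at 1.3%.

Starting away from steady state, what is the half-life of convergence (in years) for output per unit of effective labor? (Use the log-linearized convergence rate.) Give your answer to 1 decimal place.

about 12.5 years

Near the steady state the convergence rate is λ = (1 − α)(n + g + δ).
λ = (1 − 0.39) × 0.091 = 0.61 × 0.091 = 0.05551
Half-life = ln 2 / λ = 0.6931 / 0.05551 ≈ 12.49 years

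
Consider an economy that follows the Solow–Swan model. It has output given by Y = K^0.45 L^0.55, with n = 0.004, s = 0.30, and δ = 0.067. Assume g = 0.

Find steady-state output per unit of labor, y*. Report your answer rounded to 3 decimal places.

y* = 3.251

At the steady state, Δk = 0, so s·k^α = (n + δ)·k.
Dividing both sides by k: k^(1−α) = s / (n + δ).
k^0.55 = 0.30 / (0.004 + 0.067) = 0.30 / 0.071 = 4.2254
k* = 4.2254^(1/0.55) ≈ 13.7386
y* = (k*)^α = 13.7386^0.45 ≈ 3.2514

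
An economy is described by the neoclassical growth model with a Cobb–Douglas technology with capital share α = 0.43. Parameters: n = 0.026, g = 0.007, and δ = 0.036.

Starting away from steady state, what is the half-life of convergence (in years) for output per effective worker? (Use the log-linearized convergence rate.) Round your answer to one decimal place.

Near the steady state the convergence rate is λ = (1 − α)(n + g + δ).
λ = (1 − 0.43) × 0.069 = 0.57 × 0.069 = 0.03933
Half-life = ln 2 / λ = 0.6931 / 0.03933 ≈ 17.62 years

half-life ≈ 17.6 years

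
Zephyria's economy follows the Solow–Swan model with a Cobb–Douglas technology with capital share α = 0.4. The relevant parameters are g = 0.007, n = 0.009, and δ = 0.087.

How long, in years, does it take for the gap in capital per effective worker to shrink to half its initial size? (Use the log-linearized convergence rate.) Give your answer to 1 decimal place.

Near the steady state the convergence rate is λ = (1 − α)(n + g + δ).
λ = (1 − 0.4) × 0.103 = 0.6 × 0.103 = 0.0618
Half-life = ln 2 / λ = 0.6931 / 0.0618 ≈ 11.22 years

half-life ≈ 11.2 years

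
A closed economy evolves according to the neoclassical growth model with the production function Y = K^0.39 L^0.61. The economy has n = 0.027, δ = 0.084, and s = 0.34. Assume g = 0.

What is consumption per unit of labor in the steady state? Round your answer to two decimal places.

c* ≈ 1.35

In steady state, investment equals break-even investment: s·k^α = (n + δ)·k.
Rearranging, k^(1−α) = s / (n + δ).
k^0.61 = 0.34 / (0.027 + 0.084) = 0.34 / 0.111 = 3.0631
k* = 3.0631^(1/0.61) ≈ 6.2659
y* = (k*)^α = 6.2659^0.39 ≈ 2.0456
c* = (1 − s)·y* = (1 − 0.34) × 2.0456 ≈ 1.3501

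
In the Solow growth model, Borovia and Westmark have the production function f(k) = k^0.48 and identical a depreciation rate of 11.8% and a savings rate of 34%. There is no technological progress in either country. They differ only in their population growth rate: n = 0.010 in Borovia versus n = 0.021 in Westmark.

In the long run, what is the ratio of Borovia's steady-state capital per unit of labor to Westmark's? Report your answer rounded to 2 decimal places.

ratio ≈ 1.17

Steady-state k* = [s/(n + δ)]^(1/(1−α)), so the ratio is [ (s_B/(n + δ)_B) / (s_W/(n + δ)_W) ]^1.9231.
s_B/(n + δ)_B = 0.34/0.128 = 2.6563; s_W/(n + δ)_W = 0.34/0.139 = 2.4460.
Ratio = (2.6563/2.4460)^1.9231 = 1.0860^1.9231 ≈ 1.1719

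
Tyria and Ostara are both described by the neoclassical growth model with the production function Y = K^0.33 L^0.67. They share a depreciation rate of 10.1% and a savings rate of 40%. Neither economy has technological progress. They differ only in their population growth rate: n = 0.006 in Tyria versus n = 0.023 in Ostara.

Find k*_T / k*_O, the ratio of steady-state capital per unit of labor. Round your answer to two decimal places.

Steady-state k* = [s/(n + δ)]^(1/(1−α)), so the ratio is [ (s_T/(n + δ)_T) / (s_O/(n + δ)_O) ]^1.4925.
s_T/(n + δ)_T = 0.40/0.107 = 3.7383; s_O/(n + δ)_O = 0.40/0.124 = 3.2258.
Ratio = (3.7383/3.2258)^1.4925 = 1.1589^1.4925 ≈ 1.2462

ratio ≈ 1.25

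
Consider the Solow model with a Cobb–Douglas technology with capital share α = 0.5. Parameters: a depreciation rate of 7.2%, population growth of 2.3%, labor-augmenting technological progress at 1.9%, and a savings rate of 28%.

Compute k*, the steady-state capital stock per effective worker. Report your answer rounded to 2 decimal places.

At the steady state, Δk = 0, so s·k^α = (n + g + δ)·k.
Dividing both sides by k: k^(1−α) = s / (n + g + δ).
k^0.5 = 0.28 / (0.023 + 0.019 + 0.072) = 0.28 / 0.114 = 2.4561
k* = 2.4561^(1/0.5) ≈ 6.0324

k* = 6.03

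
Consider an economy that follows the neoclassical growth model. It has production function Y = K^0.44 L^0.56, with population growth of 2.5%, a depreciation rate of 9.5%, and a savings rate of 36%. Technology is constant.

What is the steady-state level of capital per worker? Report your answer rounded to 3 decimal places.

k* ≈ 7.112

In steady state, investment equals break-even investment: s·k^α = (n + δ)·k.
Dividing both sides by k: k^(1−α) = s / (n + δ).
k^0.56 = 0.36 / (0.025 + 0.095) = 0.36 / 0.120 = 3.0000
k* = 3.0000^(1/0.56) ≈ 7.1122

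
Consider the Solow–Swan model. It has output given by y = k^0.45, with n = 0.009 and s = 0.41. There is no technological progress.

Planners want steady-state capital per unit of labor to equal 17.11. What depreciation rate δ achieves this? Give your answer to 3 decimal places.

δ ≈ 0.077

In steady state, investment equals break-even investment: s·k^α = (n + δ)·k.
So s / (n + δ) = (k*)^(1−α) = 17.11^0.55 = 4.7675.
Therefore n + δ = s / 4.7675 = 0.41 / 4.7675 = 0.0860, so δ = 0.0860 − 0.009 = 0.0770.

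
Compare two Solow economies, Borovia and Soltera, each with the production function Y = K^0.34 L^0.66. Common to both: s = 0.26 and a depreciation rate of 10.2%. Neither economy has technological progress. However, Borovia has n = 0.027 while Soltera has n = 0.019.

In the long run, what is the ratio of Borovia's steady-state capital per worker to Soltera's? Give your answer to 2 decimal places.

Steady-state k* = [s/(n + δ)]^(1/(1−α)), so the ratio is [ (s_B/(n + δ)_B) / (s_S/(n + δ)_S) ]^1.5152.
s_B/(n + δ)_B = 0.26/0.129 = 2.0155; s_S/(n + δ)_S = 0.26/0.121 = 2.1488.
Ratio = (2.0155/2.1488)^1.5152 = 0.9380^1.5152 ≈ 0.9076

k*_B / k*_S ≈ 0.91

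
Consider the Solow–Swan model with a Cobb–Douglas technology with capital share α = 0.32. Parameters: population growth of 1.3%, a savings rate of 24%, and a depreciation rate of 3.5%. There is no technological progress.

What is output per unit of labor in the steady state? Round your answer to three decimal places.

y* = 2.133

At the steady state, Δk = 0, so s·k^α = (n + δ)·k.
Dividing both sides by k: k^(1−α) = s / (n + δ).
k^0.68 = 0.24 / (0.013 + 0.035) = 0.24 / 0.048 = 5.0000
k* = 5.0000^(1/0.68) ≈ 10.6634
y* = (k*)^α = 10.6634^0.32 ≈ 2.1327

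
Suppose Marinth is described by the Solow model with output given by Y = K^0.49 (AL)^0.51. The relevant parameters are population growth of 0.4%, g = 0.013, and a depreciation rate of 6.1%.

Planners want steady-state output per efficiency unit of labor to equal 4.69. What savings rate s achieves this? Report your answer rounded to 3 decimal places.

In steady state, investment equals break-even investment: s·k^α = (n + g + δ)·k.
Since y* = [s/(n + g + δ)]^(α/(1−α)), we have s/(n + g + δ) = (y*)^((1−α)/α) = 4.69^1.0408 = 4.9952.
Therefore s = 4.9952 × (n + g + δ) = 4.9952 × 0.078 = 0.3896.

s ≈ 0.390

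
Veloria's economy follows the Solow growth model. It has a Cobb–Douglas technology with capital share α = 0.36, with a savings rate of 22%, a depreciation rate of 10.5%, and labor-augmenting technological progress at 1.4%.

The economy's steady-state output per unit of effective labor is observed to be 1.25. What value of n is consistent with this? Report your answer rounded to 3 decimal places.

n ≈ 0.029

In steady state, investment equals break-even investment: s·k^α = (n + g + δ)·k.
Since y* = [s/(n + g + δ)]^(α/(1−α)), we have s/(n + g + δ) = (y*)^((1−α)/α) = 1.25^1.7778 = 1.4869.
Therefore n + g + δ = s / 1.4869 = 0.22 / 1.4869 = 0.1480, so n = 0.1480 − 0.119 = 0.0290.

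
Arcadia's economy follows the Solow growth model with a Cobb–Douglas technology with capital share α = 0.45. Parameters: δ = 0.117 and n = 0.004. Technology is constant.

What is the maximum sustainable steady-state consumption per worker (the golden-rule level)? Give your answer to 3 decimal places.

c_gold ≈ 1.611

At the golden rule, f'(k) = n + δ, so α·k^(α−1) = n + δ and k_gold = (α/(n + δ))^(1/(1−α)).
k_gold = (0.45/0.121)^(1/0.55) = 3.7190^1.8182 ≈ 10.8930
c_gold = f(k_gold) − (n + δ)·k_gold = 2.9290 − 0.121×10.8930 ≈ 1.6109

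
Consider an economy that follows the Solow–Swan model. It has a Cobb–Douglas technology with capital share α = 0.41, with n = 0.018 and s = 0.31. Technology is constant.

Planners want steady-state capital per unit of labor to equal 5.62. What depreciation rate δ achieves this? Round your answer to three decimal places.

Steady state requires s·f(k) = (n + δ)·k, i.e. s·k^α = (n + δ)·k.
So s / (n + δ) = (k*)^(1−α) = 5.62^0.59 = 2.7691.
Therefore n + δ = s / 2.7691 = 0.31 / 2.7691 = 0.1119, so δ = 0.1119 − 0.018 = 0.0939.

δ ≈ 0.094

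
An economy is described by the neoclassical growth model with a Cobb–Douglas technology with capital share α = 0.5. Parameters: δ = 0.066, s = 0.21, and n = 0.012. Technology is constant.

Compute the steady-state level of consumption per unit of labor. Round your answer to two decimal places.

At the steady state, Δk = 0, so s·k^α = (n + δ)·k.
Rearranging, k^(1−α) = s / (n + δ).
k^0.5 = 0.21 / (0.012 + 0.066) = 0.21 / 0.078 = 2.6923
k* = 2.6923^(1/0.5) ≈ 7.2485
y* = (k*)^α = 7.2485^0.5 ≈ 2.6923
c* = (1 − s)·y* = (1 − 0.21) × 2.6923 ≈ 2.1269

c* ≈ 2.13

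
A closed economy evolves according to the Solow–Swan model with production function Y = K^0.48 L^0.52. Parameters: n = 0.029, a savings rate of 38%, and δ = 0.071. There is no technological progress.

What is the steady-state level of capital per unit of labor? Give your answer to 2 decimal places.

k* ≈ 13.03

Steady state requires s·f(k) = (n + δ)·k, i.e. s·k^α = (n + δ)·k.
Dividing both sides by k: k^(1−α) = s / (n + δ).
k^0.52 = 0.38 / (0.029 + 0.071) = 0.38 / 0.100 = 3.8000
k* = 3.8000^(1/0.52) ≈ 13.0307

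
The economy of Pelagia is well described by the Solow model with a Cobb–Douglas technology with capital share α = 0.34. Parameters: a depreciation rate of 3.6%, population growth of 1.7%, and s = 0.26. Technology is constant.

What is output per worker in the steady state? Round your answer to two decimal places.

y* ≈ 2.27

In steady state, investment equals break-even investment: s·k^α = (n + δ)·k.
Rearranging, k^(1−α) = s / (n + δ).
k^0.66 = 0.26 / (0.017 + 0.036) = 0.26 / 0.053 = 4.9057
k* = 4.9057^(1/0.66) ≈ 11.1306
y* = (k*)^α = 11.1306^0.34 ≈ 2.2689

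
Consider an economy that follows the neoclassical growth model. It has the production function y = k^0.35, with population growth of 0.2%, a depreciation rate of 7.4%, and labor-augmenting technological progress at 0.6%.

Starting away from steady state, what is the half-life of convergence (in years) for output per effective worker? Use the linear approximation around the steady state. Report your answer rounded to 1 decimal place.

Near the steady state the convergence rate is λ = (1 − α)(n + g + δ).
λ = (1 − 0.35) × 0.082 = 0.65 × 0.082 = 0.0533
Half-life = ln 2 / λ = 0.6931 / 0.0533 ≈ 13.00 years

half-life ≈ 13.0 years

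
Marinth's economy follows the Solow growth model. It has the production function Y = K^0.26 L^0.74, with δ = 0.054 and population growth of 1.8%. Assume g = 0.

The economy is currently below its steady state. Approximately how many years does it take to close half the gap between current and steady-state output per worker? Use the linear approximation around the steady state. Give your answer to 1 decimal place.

half-life ≈ 13.0 years

Near the steady state the convergence rate is λ = (1 − α)(n + δ).
λ = (1 − 0.26) × 0.072 = 0.74 × 0.072 = 0.05328
Half-life = ln 2 / λ = 0.6931 / 0.05328 ≈ 13.01 years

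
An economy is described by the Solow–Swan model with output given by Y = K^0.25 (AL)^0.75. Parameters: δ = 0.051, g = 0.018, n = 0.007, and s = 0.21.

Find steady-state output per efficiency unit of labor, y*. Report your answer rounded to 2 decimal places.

In steady state, investment equals break-even investment: s·k^α = (n + g + δ)·k.
Dividing both sides by k: k^(1−α) = s / (n + g + δ).
k^0.75 = 0.21 / (0.007 + 0.018 + 0.051) = 0.21 / 0.076 = 2.7632
k* = 2.7632^(1/0.75) ≈ 3.8775
y* = (k*)^α = 3.8775^0.25 ≈ 1.4033

y* = 1.40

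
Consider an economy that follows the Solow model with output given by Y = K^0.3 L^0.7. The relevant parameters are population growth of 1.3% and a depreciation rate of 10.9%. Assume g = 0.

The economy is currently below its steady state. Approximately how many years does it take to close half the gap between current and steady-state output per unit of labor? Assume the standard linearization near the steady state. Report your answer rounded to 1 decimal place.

Near the steady state the convergence rate is λ = (1 − α)(n + δ).
λ = (1 − 0.3) × 0.122 = 0.7 × 0.122 = 0.0854
Half-life = ln 2 / λ = 0.6931 / 0.0854 ≈ 8.12 years

half-life ≈ 8.1 years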